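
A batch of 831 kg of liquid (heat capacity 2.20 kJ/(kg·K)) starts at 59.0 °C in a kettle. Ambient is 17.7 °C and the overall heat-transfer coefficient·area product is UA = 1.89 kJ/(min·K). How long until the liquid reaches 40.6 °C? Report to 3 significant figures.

570 min

Energy balance: M c_p dT/dt = −UA(T − T_amb).
τ = M c_p/UA = 967.30 min; T_ss = T_amb = 17.700 °C.
T(t) = T_ss + (T₀ − T_ss)e^(−t/τ); set T = 40.6:
t = −τ ln[(T − T_ss)/(T₀ − T_ss)] = −967.30 · ln(0.55448) = 570.44 min.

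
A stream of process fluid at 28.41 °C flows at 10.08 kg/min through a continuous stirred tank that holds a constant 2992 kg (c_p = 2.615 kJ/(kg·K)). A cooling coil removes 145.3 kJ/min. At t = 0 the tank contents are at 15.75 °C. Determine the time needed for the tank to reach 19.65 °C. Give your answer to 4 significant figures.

234.1 min

Heat balance on the well-mixed liquid: M c_p dT/dt = ṁ c_p (T_in − T) − 145.3.
τ = M/ṁ = 296.825 min; T_ss = T_in − Q̇/(ṁ c_p) = 22.8977 °C.
T(t) = T_ss + (T₀ − T_ss) e^(−t/τ). Set T = 19.65:
e^(−t/τ) = (19.65 − 22.8977)/(15.75 − 22.8977) = 0.454369
t = −296.825 · ln(0.454369) = 234.149 min.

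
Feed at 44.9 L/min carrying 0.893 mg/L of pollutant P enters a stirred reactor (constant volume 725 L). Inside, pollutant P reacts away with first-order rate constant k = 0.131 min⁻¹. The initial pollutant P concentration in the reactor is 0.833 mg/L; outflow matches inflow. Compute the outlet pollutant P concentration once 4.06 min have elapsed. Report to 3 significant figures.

0.536 mg/L

Species balance: V dC/dt = Q C_in − Q C − k V C.
This is linear with rate a = Q/V + k = 0.19293 min⁻¹.
C_ss = Q C_in/(Q + kV) = 0.28665 mg/L; C(t) = C_ss + (C₀ − C_ss) e^(−a t).
C(4.06) = 0.28665 + (0.54635)·e^(−0.19293·4.06) = 0.28665 + (0.54635)·0.45690 = 0.53628 mg/L.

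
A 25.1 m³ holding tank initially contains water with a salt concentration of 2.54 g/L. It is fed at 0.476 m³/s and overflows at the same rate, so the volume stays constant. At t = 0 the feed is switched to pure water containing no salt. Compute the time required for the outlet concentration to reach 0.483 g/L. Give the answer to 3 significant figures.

87.5 s

Species balance: V dC/dt = Q(C_in − C) ⇒ τ = V/Q = 52.731 s.
C(t) = C_in + (C₀ − C_in) e^(−t/τ). Set C = 0.483 and solve for t:
e^(−t/τ) = (C − C_in)/(C₀ − C_in) = (0.483 − 0)/(2.54 − 0) = 0.19016
t = −τ ln(…) = 52.731 × 1.6599 = 87.528 s.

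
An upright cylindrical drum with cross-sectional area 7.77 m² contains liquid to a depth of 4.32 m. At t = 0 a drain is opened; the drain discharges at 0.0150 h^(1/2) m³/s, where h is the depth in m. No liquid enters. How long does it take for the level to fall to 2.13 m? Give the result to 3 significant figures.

A dh/dt = −Q_out = −0.0150 √h.
This is separable: 2 d(√h)/dt = −0.0150/A, so √h = √h₀ − (0.0150/(2A)) t.
t = 2A(√h₀ − √h)/0.0150 = 2·7.77·(√4.32 − √2.13)/0.0150
  = 15.540 × (2.0785 − 1.4595) / 0.0150 = 641.29 s.

641 s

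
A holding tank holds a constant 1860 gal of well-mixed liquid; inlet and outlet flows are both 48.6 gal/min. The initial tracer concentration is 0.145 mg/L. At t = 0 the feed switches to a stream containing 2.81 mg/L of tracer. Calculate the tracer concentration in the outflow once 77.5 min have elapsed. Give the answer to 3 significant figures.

2.46 mg/L

Accumulation = in − out for the solute gives V dC/dt = Q(C_in − C).
Time constant τ = V/Q = 1860/48.6 = 38.272 min.
This is linear first-order; C(t) = C_in + (C₀ − C_in) e^(−t/τ).
C(77.5) = 2.81 + (0.145 − 2.81)·e^(−77.5/38.272) = 2.81 + (-2.6650)·0.13199 = 2.4582 mg/L.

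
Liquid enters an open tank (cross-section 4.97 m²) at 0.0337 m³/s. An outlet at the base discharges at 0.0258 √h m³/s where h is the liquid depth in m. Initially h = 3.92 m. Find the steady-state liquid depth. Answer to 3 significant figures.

1.71 m

A dh/dt = Q_in − 0.0258 √h. Steady state requires inflow = outflow:
Q_in = 0.0258 √h_ss ⇒ √h_ss = 0.0337/0.0258 = 1.3062.
h_ss = 1.3062² = 1.7062 m. (Since h₀ = 3.92 m > h_ss, the level will fall toward this value.)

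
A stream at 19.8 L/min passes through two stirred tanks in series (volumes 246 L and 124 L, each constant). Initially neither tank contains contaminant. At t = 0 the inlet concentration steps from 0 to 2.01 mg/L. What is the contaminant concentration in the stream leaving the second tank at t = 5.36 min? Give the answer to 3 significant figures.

0.245 mg/L

Species balance on tank i: dCᵢ/dt = (Cᵢ₋₁ − Cᵢ)/τᵢ with τᵢ = Vᵢ/Q.
τ₁ = 246/19.8 = 12.424 min; τ₂ = 124/19.8 = 6.2626 min.
Tank 1: C₁ = C_in(1 − e^(−t/τ₁)). Tank 2 (τ₁ ≠ τ₂): C₂ = C_in[1 − (τ₁ e^(−t/τ₁) − τ₂ e^(−t/τ₂))/(τ₁ − τ₂)].
At t = 5.36: e^(−t/τ₁) = 0.64959, e^(−t/τ₂) = 0.42491.
C₂ = 2.01·[1 − (12.424·0.64959 − 6.2626·0.42491)/(6.1616)] = 2.01·0.12205 = 0.24532 mg/L.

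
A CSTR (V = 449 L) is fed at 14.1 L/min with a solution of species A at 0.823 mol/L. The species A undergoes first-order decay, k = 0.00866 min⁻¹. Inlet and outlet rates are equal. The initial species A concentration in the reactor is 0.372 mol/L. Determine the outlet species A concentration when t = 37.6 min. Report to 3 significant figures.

Accumulation = in − out − consumed: V dC/dt = Q C_in − Q C − k V C.
dC/dt = (Q/V) C_in − (Q/V + k) C; effective rate a = Q/V + k = 0.031403 + 0.00866 = 0.040063 min⁻¹.
C_ss = Q C_in/(Q + kV) = 0.64510 mol/L; C(t) = C_ss + (C₀ − C_ss) e^(−a t).
C(37.6) = 0.64510 + (-0.27310)·e^(−0.040063·37.6) = 0.64510 + (-0.27310)·0.22171 = 0.58455 mol/L.

0.585 mol/L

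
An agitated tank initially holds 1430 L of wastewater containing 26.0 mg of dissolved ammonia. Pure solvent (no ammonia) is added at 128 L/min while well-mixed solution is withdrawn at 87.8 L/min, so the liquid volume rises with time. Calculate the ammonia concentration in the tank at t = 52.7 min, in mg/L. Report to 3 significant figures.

0.00101 mg/L

Let m(t) be the amount of ammonia. Volume: V(t) = V₀ + (Q_in − Q_out) t = 1430 + 40.200 t; V(52.7) = 3548.5 L.
Species balance (pure solvent in): dm/dt = −Q_out · m/V(t).
dm/m = −Q_out dt/(V₀ + 40.200 t); integrating gives ln(m/m₀) = −(Q_out/(Q_in−Q_out)) ln(V/V₀).
m = m₀ (V₀/V)^(Q_out/(Q_in−Q_out)) = 26.0 × (1430/3548.5)^(2.1841) = 3.5718 mg.
C = m/V = 3.5718/3548.5 = 0.0010066 mg/L.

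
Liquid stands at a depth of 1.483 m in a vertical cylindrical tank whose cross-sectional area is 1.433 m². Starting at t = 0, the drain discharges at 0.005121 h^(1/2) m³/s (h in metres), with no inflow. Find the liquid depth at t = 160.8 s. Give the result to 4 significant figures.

With no inflow, A dh/dt = −0.005121 √h.
∫ h^(−1/2) dh = −(0.005121/A) ∫ dt, giving 2√h = 2√h₀ − (0.005121/A) t.
√h = √1.483 − 0.005121·160.8/(2·1.433) = 1.21778 − 0.287319 = 0.930466.
h = 0.930466² = 0.865766 m.

0.8658 m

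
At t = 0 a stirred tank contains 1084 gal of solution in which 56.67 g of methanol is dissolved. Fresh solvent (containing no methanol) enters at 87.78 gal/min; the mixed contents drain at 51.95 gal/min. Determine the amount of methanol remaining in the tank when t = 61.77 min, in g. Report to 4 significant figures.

Let m(t) be the amount of methanol. Volume: V(t) = V₀ + (Q_in − Q_out) t = 1084 + 35.8300 t; V(61.77) = 3297.22 gal.
No methanol enters, so dm/dt = −Q_out · (m/V).
dm/m = −Q_out dt/(V₀ + 35.8300 t); integrating gives ln(m/m₀) = −(Q_out/(Q_in−Q_out)) ln(V/V₀).
m = m₀ (V₀/V)^(Q_out/(Q_in−Q_out)) = 56.67 × (1084/3297.22)^(1.44990) = 11.2948 g.

11.29 g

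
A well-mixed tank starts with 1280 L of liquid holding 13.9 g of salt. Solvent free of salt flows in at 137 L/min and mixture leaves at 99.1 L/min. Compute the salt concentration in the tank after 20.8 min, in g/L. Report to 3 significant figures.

0.00192 g/L

Total volume: dV/dt = Q_in − Q_out = 37.900 L/min, so V(t) = 1280 + 37.900 t and V(20.8) = 2068.3 L.
Species balance (pure solvent in): dm/dt = −Q_out · m/V(t).
dm/m = −Q_out dt/(V₀ + 37.900 t); integrating gives ln(m/m₀) = −(Q_out/(Q_in−Q_out)) ln(V/V₀).
m = m₀ (V₀/V)^(Q_out/(Q_in−Q_out)) = 13.9 × (1280/2068.3)^(2.6148) = 3.9635 g.
C = m/V = 3.9635/2068.3 = 0.0019163 g/L.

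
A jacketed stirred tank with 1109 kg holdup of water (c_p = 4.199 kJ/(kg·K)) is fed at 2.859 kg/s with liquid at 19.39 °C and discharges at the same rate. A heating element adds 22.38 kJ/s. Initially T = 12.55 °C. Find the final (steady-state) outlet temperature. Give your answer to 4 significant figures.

M c_p dT/dt = ṁ c_p (T_in − T) + Q̇.
At steady state dT/dt = 0 ⇒ T_ss = T_in + Q̇/(ṁ c_p) = 19.39 + 22.38/(2.859·4.199) = 21.2542 °C.

21.25 °C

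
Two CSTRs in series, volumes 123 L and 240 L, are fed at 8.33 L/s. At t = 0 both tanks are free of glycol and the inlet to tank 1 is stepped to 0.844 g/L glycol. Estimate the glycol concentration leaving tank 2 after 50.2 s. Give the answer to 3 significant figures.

0.570 g/L

Species balance on tank i: dCᵢ/dt = (Cᵢ₋₁ − Cᵢ)/τᵢ with τᵢ = Vᵢ/Q.
τ₁ = 123/8.33 = 14.766 s; τ₂ = 240/8.33 = 28.812 s.
Solving the cascade with C₁(0)=C₂(0)=0 gives C₂(t) = C_in[1 − (τ₁ e^(−t/τ₁) − τ₂ e^(−t/τ₂))/(τ₁ − τ₂)].
At t = 50.2: e^(−t/τ₁) = 0.033382, e^(−t/τ₂) = 0.17511.
C₂ = 0.844·[1 − (14.766·0.033382 − 28.812·0.17511)/(-14.046)] = 0.844·0.67590 = 0.57046 g/L.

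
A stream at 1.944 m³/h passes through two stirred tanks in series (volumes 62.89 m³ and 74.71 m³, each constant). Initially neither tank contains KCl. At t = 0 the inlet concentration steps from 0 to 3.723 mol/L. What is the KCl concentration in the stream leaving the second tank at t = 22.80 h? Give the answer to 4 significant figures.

Time constants: τᵢ = Vᵢ/Q for each well-mixed tank.
τ₁ = 62.89/1.944 = 32.3508 h; τ₂ = 74.71/1.944 = 38.4311 h.
Solving the cascade with C₁(0)=C₂(0)=0 gives C₂(t) = C_in[1 − (τ₁ e^(−t/τ₁) − τ₂ e^(−t/τ₂))/(τ₁ − τ₂)].
At t = 22.80: e^(−t/τ₁) = 0.494221, e^(−t/τ₂) = 0.552518.
C₂ = 3.723·[1 − (32.3508·0.494221 − 38.4311·0.552518)/(-6.08025)] = 3.723·0.137305 = 0.511185 mol/L.

0.5112 mol/L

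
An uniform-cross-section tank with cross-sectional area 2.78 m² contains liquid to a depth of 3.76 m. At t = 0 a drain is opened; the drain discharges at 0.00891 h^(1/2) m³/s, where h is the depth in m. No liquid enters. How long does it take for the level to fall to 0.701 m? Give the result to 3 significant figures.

688 s

A dh/dt = −Q_out = −0.00891 √h.
This is separable: 2 d(√h)/dt = −0.00891/A, so √h = √h₀ − (0.00891/(2A)) t.
t = 2A(√h₀ − √h)/0.00891 = 2·2.78·(√3.76 − √0.701)/0.00891
  = 5.5600 × (1.9391 − 0.83726) / 0.00891 = 687.55 s.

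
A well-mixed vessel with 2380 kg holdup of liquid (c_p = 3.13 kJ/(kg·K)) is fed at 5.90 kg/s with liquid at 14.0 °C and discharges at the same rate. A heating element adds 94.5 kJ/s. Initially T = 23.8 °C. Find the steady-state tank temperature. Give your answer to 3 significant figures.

19.1 °C

Energy balance: M c_p dT/dt = ṁ c_p (T_in − T) + 94.5.
At steady state dT/dt = 0 ⇒ T_ss = T_in + Q̇/(ṁ c_p) = 14.0 + 94.5/(5.90·3.13) = 19.117 °C.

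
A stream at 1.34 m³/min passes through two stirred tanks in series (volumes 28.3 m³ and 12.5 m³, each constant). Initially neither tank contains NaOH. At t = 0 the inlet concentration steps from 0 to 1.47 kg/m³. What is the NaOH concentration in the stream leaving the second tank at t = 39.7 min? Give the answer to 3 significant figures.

Each tank obeys Vᵢ dCᵢ/dt = Q(Cᵢ₋₁ − Cᵢ), so τᵢ = Vᵢ/Q.
τ₁ = 28.3/1.34 = 21.119 min; τ₂ = 12.5/1.34 = 9.3284 min.
Tank 1: C₁ = C_in(1 − e^(−t/τ₁)). Tank 2 (τ₁ ≠ τ₂): C₂ = C_in[1 − (τ₁ e^(−t/τ₁) − τ₂ e^(−t/τ₂))/(τ₁ − τ₂)].
At t = 39.7: e^(−t/τ₁) = 0.15262, e^(−t/τ₂) = 0.014181.
C₂ = 1.47·[1 − (21.119·0.15262 − 9.3284·0.014181)/(11.791)] = 1.47·0.73785 = 1.0846 kg/m³.

1.08 kg/m³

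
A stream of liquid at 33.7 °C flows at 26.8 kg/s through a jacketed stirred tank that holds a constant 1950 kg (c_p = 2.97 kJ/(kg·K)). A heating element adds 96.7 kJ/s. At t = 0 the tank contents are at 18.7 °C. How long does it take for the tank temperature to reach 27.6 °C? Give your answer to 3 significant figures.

Heat balance on the well-mixed liquid: M c_p dT/dt = ṁ c_p (T_in − T) + 96.7.
τ = M/ṁ = 72.761 s; T_ss = T_in + Q̇/(ṁ c_p) = 34.915 °C.
T(t) = T_ss + (T₀ − T_ss) e^(−t/τ). Set T = 27.6:
e^(−t/τ) = (27.6 − 34.915)/(18.7 − 34.915) = 0.45112
t = −72.761 · ln(0.45112) = 57.919 s.

57.9 s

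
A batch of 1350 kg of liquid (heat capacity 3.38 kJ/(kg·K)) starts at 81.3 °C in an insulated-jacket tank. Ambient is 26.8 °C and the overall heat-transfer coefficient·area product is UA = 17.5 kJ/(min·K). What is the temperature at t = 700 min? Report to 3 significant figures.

M c_p dT/dt = −UA(T − T_amb).
dT/dt = (T_ss − T)/τ with T_ss = T_amb = 26.800 °C, τ = M c_p/UA = 1350·3.38/17.5 = 260.74 min.
Integrating: T(t) = T_ss + (T₀ − T_ss) e^(−t/τ).
T(700) = 26.800 + (54.500)·0.068246 = 30.519 °C.

30.5 °C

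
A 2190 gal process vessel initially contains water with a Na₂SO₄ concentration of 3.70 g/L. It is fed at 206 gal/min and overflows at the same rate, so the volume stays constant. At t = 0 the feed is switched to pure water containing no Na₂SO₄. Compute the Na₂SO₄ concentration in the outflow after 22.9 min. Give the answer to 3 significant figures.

Unsteady species balance (constant V, well mixed): V dC/dt = Q(C_in − C).
Time constant τ = V/Q = 2190/206 = 10.631 min.
Integrating: C(t) = C_in + (C₀ − C_in) e^(−t/τ).
C(22.9) = 0 + (3.70 − 0)·e^(−22.9/10.631) = 0 + (3.7000)·0.11601 = 0.42924 g/L.

0.429 g/L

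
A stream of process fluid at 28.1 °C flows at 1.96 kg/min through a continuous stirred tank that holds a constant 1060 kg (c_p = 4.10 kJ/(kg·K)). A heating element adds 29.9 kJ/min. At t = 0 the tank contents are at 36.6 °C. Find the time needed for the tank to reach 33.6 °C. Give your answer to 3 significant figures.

M c_p dT/dt = ṁ c_p (T_in − T) + Q̇.
τ = M/ṁ = 540.82 min; T_ss = T_in + Q̇/(ṁ c_p) = 31.821 °C.
T(t) = T_ss + (T₀ − T_ss) e^(−t/τ). Set T = 33.6:
e^(−t/τ) = (33.6 − 31.821)/(36.6 − 31.821) = 0.37229
t = −540.82 · ln(0.37229) = 534.38 min.

534 min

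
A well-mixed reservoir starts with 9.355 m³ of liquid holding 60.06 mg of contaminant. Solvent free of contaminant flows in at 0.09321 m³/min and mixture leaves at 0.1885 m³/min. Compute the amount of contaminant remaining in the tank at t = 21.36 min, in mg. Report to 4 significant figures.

36.97 mg

Total volume: dV/dt = Q_in − Q_out = -0.0952900 m³/min, so V(t) = 9.355 − 0.0952900 t and V(21.36) = 7.31961 m³.
Species balance (pure solvent in): dm/dt = −Q_out · m/V(t).
Separate: dm/m = −Q_out dt/V(t) ⇒ ln(m/m₀) = −(Q_out/(Q_in−Q_out)) ln(V/V₀).
m = m₀ (V₀/V)^(Q_out/(Q_in−Q_out)) = 60.06 × (9.355/7.31961)^(-1.97817) = 36.9657 mg.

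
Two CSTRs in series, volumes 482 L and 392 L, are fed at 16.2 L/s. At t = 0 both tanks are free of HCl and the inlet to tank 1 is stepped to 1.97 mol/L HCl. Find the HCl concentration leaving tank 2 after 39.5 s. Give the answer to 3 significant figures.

Species balance on tank i: dCᵢ/dt = (Cᵢ₋₁ − Cᵢ)/τᵢ with τᵢ = Vᵢ/Q.
τ₁ = 482/16.2 = 29.753 s; τ₂ = 392/16.2 = 24.198 s.
Solving the cascade with C₁(0)=C₂(0)=0 gives C₂(t) = C_in[1 − (τ₁ e^(−t/τ₁) − τ₂ e^(−t/τ₂))/(τ₁ − τ₂)].
At t = 39.5: e^(−t/τ₁) = 0.26511, e^(−t/τ₂) = 0.19546.
C₂ = 1.97·[1 − (29.753·0.26511 − 24.198·0.19546)/(5.5556)] = 1.97·0.43150 = 0.85006 mol/L.

0.850 mol/L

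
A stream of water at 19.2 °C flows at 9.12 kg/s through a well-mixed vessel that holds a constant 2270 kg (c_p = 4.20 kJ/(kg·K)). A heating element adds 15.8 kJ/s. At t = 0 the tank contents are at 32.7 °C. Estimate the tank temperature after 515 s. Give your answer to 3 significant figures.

21.3 °C

M c_p dT/dt = ṁ c_p (T_in − T) + Q̇.
τ = M/ṁ = 248.90 s; T_ss = T_in + Q̇/(ṁ c_p) = 19.2 + 15.8/(9.12·4.20) = 19.612 °C.
This is linear first-order; T(t) = T_ss + (T₀ − T_ss) e^(−t/τ).
T(515) = 19.612 + (13.088)·e^(−515/248.90) = 19.612 + (13.088)·0.12630 = 21.265 °C.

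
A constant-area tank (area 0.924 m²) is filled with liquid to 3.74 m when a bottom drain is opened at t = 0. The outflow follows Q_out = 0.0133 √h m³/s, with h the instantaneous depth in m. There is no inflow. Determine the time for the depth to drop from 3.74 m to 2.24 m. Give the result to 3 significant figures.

Unsteady balance on liquid volume: A dh/dt = −0.0133 √h.
Separate and integrate: 2(√h − √h₀) = −(0.0133/A) t.
t = 2A(√h₀ − √h)/0.0133 = 2·0.924·(√3.74 − √2.24)/0.0133
  = 1.8480 × (1.9339 − 1.4967) / 0.0133 = 60.754 s.

60.8 s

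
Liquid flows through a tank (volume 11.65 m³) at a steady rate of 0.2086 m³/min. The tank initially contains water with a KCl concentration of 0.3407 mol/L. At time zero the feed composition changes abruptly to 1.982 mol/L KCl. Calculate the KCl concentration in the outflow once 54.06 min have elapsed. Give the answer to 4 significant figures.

Transient balance on the dissolved component: V dC/dt = Q(C_in − C).
Time constant τ = V/Q = 11.65/0.2086 = 55.8485 min.
C approaches C_in exponentially: C(t) = C_in + (C₀ − C_in) e^(−t/τ).
C(54.06) = 1.982 + (0.3407 − 1.982)·e^(−54.06/55.8485) = 1.982 + (-1.64130)·0.379851 = 1.35855 mol/L.

1.359 mol/L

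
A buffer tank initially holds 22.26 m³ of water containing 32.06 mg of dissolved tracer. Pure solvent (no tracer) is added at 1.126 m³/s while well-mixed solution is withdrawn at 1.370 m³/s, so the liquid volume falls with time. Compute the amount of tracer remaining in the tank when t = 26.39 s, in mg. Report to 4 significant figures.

Let m(t) be the amount of tracer. Volume: V(t) = V₀ + (Q_in − Q_out) t = 22.26 − 0.244000 t; V(26.39) = 15.8208 m³.
No tracer enters, so dm/dt = −Q_out · (m/V).
dm/m = −Q_out dt/(V₀ − 0.244000 t); integrating gives ln(m/m₀) = −(Q_out/(Q_in−Q_out)) ln(V/V₀).
m = m₀ (V₀/V)^(Q_out/(Q_in−Q_out)) = 32.06 × (22.26/15.8208)^(-5.61475) = 4.71325 mg.

4.713 mg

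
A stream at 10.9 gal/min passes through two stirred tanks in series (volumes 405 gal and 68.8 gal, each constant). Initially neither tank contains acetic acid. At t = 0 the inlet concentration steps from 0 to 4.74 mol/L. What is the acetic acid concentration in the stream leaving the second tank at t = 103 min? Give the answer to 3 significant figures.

Species balance on tank i: dCᵢ/dt = (Cᵢ₋₁ − Cᵢ)/τᵢ with τᵢ = Vᵢ/Q.
τ₁ = 405/10.9 = 37.156 min; τ₂ = 68.8/10.9 = 6.3119 min.
Solving the cascade with C₁(0)=C₂(0)=0 gives C₂(t) = C_in[1 − (τ₁ e^(−t/τ₁) − τ₂ e^(−t/τ₂))/(τ₁ − τ₂)].
At t = 103: e^(−t/τ₁) = 0.062531, e^(−t/τ₂) = 8.1855e-08.
C₂ = 4.74·[1 − (37.156·0.062531 − 6.3119·8.1855e-08)/(30.844)] = 4.74·0.92467 = 4.3830 mol/L.

4.38 mol/L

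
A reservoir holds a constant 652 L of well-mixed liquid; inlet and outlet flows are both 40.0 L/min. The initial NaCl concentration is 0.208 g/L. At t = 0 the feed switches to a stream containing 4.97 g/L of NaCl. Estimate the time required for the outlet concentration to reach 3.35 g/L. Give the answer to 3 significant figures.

Mass balance on the solute (V constant): V dC/dt = Q(C_in − C), so τ = V/Q = 16.300 min.
C(t) = C_in + (C₀ − C_in) e^(−t/τ). Set C = 3.35 and solve for t:
e^(−t/τ) = (C − C_in)/(C₀ − C_in) = (3.35 − 4.97)/(0.208 − 4.97) = 0.34019
t = −τ ln(…) = 16.300 × 1.0782 = 17.575 min.

17.6 min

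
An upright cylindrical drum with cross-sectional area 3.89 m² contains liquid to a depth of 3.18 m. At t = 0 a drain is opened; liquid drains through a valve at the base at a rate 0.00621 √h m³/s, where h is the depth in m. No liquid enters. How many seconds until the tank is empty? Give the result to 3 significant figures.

Unsteady balance on liquid volume: A dh/dt = −0.00621 √h.
This is separable: 2 d(√h)/dt = −0.00621/A, so √h = √h₀ − (0.00621/(2A)) t.
Tank is empty when √h = 0: t_empty = 2A√h₀/0.00621.
t_empty = 2·3.89·√3.18/0.00621 = 7.7800·1.7833/0.00621 = 2234.1 s.

2230 s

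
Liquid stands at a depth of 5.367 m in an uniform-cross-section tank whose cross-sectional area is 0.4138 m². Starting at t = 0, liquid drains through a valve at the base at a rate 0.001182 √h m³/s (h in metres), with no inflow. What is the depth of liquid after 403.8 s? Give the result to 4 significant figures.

3.027 m

With no inflow, A dh/dt = −0.001182 √h.
Separate and integrate: 2(√h − √h₀) = −(0.001182/A) t.
√h = √5.367 − 0.001182·403.8/(2·0.4138) = 2.31668 − 0.576718 = 1.73996.
h = 1.73996² = 3.02746 m.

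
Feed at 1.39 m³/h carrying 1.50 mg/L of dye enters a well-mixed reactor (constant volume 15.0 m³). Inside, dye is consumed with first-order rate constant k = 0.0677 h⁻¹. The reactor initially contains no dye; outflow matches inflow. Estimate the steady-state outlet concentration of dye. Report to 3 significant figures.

Species balance: V dC/dt = Q C_in − Q C − k V C.
At steady state: 0 = Q C_in − (Q + kV) C_ss, so C_ss = Q C_in/(Q + kV).
C_ss = 1.39·1.50/(1.39 + 0.0677·15.0) = 2.0850/2.4055 = 0.86676 mg/L.

0.867 mg/L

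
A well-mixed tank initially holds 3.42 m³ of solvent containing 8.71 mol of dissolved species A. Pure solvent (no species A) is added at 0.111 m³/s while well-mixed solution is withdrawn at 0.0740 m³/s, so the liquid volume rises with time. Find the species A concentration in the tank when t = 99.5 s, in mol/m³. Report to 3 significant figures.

Let m(t) be the amount of species A. Volume: V(t) = V₀ + (Q_in − Q_out) t = 3.42 + 0.037000 t; V(99.5) = 7.1015 m³.
Species balance (pure solvent in): dm/dt = −Q_out · m/V(t).
dm/m = −Q_out dt/(V₀ + 0.037000 t); integrating gives ln(m/m₀) = −(Q_out/(Q_in−Q_out)) ln(V/V₀).
m = m₀ (V₀/V)^(Q_out/(Q_in−Q_out)) = 8.71 × (3.42/7.1015)^(2.0000) = 2.0201 mol.
C = m/V = 2.0201/7.1015 = 0.28446 mol/m³.

0.284 mol/m³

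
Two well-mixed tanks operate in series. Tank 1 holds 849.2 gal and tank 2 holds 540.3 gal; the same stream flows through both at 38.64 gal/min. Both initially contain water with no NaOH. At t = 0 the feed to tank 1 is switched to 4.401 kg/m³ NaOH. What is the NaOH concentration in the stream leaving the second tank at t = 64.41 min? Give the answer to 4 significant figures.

Time constants: τᵢ = Vᵢ/Q for each well-mixed tank.
τ₁ = 849.2/38.64 = 21.9772 min; τ₂ = 540.3/38.64 = 13.9829 min.
Tank 1: C₁ = C_in(1 − e^(−t/τ₁)). Tank 2 (τ₁ ≠ τ₂): C₂ = C_in[1 − (τ₁ e^(−t/τ₁) − τ₂ e^(−t/τ₂))/(τ₁ − τ₂)].
At t = 64.41: e^(−t/τ₁) = 0.0533564, e^(−t/τ₂) = 0.00998837.
C₂ = 4.401·[1 − (21.9772·0.0533564 − 13.9829·0.00998837)/(7.99431)] = 4.401·0.870788 = 3.83234 kg/m³.

3.832 kg/m³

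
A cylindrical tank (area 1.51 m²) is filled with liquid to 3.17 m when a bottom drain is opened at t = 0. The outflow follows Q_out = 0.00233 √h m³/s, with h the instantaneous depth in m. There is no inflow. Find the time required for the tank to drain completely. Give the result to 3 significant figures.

With no inflow, A dh/dt = −0.00233 √h.
Separate and integrate: 2(√h − √h₀) = −(0.00233/A) t.
Set h = 0: 2√h₀ = (0.00233/A) t_empty ⇒ t_empty = 2A√h₀/0.00233.
t_empty = 2·1.51·√3.17/0.00233 = 3.0200·1.7804/0.00233 = 2307.7 s.

2310 s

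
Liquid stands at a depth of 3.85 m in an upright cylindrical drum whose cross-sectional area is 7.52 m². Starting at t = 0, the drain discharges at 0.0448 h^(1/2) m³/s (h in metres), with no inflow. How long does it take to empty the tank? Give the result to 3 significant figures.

659 s

Volume balance on the tank: A dh/dt = −0.0448 √h.
Separate and integrate: 2(√h − √h₀) = −(0.0448/A) t.
Tank is empty when √h = 0: t_empty = 2A√h₀/0.0448.
t_empty = 2·7.52·√3.85/0.0448 = 15.040·1.9621/0.0448 = 658.72 s.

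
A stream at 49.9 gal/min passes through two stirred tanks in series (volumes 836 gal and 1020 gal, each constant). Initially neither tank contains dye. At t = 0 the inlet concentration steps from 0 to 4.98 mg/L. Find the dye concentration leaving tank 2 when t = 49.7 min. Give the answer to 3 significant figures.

3.72 mg/L

Each tank obeys Vᵢ dCᵢ/dt = Q(Cᵢ₋₁ − Cᵢ), so τᵢ = Vᵢ/Q.
τ₁ = 836/49.9 = 16.754 min; τ₂ = 1020/49.9 = 20.441 min.
Tank 1: C₁ = C_in(1 − e^(−t/τ₁)). Tank 2 (τ₁ ≠ τ₂): C₂ = C_in[1 − (τ₁ e^(−t/τ₁) − τ₂ e^(−t/τ₂))/(τ₁ − τ₂)].
At t = 49.7: e^(−t/τ₁) = 0.051481, e^(−t/τ₂) = 0.087913.
C₂ = 4.98·[1 − (16.754·0.051481 − 20.441·0.087913)/(-3.6874)] = 4.98·0.74656 = 3.7178 mg/L.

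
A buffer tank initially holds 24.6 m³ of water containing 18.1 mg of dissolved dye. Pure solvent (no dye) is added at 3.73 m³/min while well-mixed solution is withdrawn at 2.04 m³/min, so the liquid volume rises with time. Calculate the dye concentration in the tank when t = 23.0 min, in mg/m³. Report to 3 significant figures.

Let m(t) be the amount of dye. Volume: V(t) = V₀ + (Q_in − Q_out) t = 24.6 + 1.6900 t; V(23.0) = 63.470 m³.
Solute balance: dm/dt = 0 − Q_out C = −Q_out m/V(t).
Separate: dm/m = −Q_out dt/V(t) ⇒ ln(m/m₀) = −(Q_out/(Q_in−Q_out)) ln(V/V₀).
m = m₀ (V₀/V)^(Q_out/(Q_in−Q_out)) = 18.1 × (24.6/63.470)^(1.2071) = 5.7650 mg.
C = m/V = 5.7650/63.470 = 0.090830 mg/m³.

0.0908 mg/m³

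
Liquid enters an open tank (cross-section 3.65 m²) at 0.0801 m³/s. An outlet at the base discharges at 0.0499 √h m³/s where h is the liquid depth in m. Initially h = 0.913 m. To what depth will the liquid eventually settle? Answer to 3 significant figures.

2.58 m

Level balance: A dh/dt = 0.0801 − 0.0499 √h. Setting dh/dt = 0:
Q_in = 0.0499 √h_ss ⇒ √h_ss = 0.0801/0.0499 = 1.6052.
h_ss = 1.6052² = 2.5767 m. (Since h₀ = 0.913 m < h_ss, the level will rise toward this value.)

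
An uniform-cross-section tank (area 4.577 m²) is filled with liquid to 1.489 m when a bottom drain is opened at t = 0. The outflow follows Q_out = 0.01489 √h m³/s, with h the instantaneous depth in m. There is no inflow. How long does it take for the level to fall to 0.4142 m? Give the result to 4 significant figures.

Unsteady balance on liquid volume: A dh/dt = −0.01489 √h.
This is separable: 2 d(√h)/dt = −0.01489/A, so √h = √h₀ − (0.01489/(2A)) t.
t = 2A(√h₀ − √h)/0.01489 = 2·4.577·(√1.489 − √0.4142)/0.01489
  = 9.15400 × (1.22025 − 0.643584) / 0.01489 = 354.517 s.

354.5 s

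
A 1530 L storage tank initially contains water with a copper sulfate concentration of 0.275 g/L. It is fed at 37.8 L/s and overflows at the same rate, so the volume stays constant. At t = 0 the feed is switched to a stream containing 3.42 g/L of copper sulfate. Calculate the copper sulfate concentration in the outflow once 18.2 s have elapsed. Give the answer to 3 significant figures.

1.41 g/L

Mass balance on the solute (V constant): V dC/dt = Q(C_in − C).
So dC/dt = (C_in − C)/τ with τ = V/Q = 1530/37.8 = 40.476 s.
Solution: C(t) = C_in + (C₀ − C_in) e^(−t/τ).
C(18.2) = 3.42 + (0.275 − 3.42)·e^(−18.2/40.476) = 3.42 + (-3.1450)·0.63785 = 1.4140 g/L.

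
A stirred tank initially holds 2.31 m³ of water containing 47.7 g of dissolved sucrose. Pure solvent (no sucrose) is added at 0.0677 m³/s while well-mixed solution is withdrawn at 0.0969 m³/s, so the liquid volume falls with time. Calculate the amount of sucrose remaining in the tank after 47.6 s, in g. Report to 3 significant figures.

2.25 g

Let m(t) be the amount of sucrose. Volume: V(t) = V₀ + (Q_in − Q_out) t = 2.31 − 0.029200 t; V(47.6) = 0.92008 m³.
Solute balance: dm/dt = 0 − Q_out C = −Q_out m/V(t).
dm/m = −Q_out dt/(V₀ − 0.029200 t); integrating gives ln(m/m₀) = −(Q_out/(Q_in−Q_out)) ln(V/V₀).
m = m₀ (V₀/V)^(Q_out/(Q_in−Q_out)) = 47.7 × (2.31/0.92008)^(-3.3185) = 2.2482 g.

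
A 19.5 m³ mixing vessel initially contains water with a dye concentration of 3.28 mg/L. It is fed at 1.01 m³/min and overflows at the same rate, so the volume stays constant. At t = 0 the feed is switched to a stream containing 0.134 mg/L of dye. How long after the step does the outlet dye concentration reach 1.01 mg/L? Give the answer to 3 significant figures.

24.7 min

Species balance on the tank: V dC/dt = Q(C_in − C), so τ = V/Q = 19.307 min.
C(t) = C_in + (C₀ − C_in) e^(−t/τ). Set C = 1.01 and solve for t:
e^(−t/τ) = (C − C_in)/(C₀ − C_in) = (1.01 − 0.134)/(3.28 − 0.134) = 0.27845
t = −τ ln(…) = 19.307 × 1.2785 = 24.684 min.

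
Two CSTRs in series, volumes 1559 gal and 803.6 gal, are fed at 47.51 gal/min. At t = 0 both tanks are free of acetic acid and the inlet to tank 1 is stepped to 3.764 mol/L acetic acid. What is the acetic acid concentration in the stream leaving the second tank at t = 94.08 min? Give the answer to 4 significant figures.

Species balance on tank i: dCᵢ/dt = (Cᵢ₋₁ − Cᵢ)/τᵢ with τᵢ = Vᵢ/Q.
τ₁ = 1559/47.51 = 32.8141 min; τ₂ = 803.6/47.51 = 16.9143 min.
Solving the cascade with C₁(0)=C₂(0)=0 gives C₂(t) = C_in[1 − (τ₁ e^(−t/τ₁) − τ₂ e^(−t/τ₂))/(τ₁ − τ₂)].
At t = 94.08: e^(−t/τ₁) = 0.0568661, e^(−t/τ₂) = 0.00384052.
C₂ = 3.764·[1 − (32.8141·0.0568661 − 16.9143·0.00384052)/(15.8998)] = 3.764·0.886725 = 3.33763 mol/L.

3.338 mol/L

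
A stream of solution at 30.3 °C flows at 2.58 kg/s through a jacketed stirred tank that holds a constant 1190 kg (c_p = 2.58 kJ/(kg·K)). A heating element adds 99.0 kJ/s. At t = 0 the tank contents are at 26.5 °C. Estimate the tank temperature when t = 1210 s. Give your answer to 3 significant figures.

43.8 °C

Heat balance on the well-mixed liquid: M c_p dT/dt = ṁ c_p (T_in − T) + 99.0.
Rearrange: dT/dt = (T_ss − T)/τ with τ = M/ṁ = 461.24 s and T_ss = T_in + Q̇/(ṁ c_p) = 45.173 °C.
This is linear first-order; T(t) = T_ss + (T₀ − T_ss) e^(−t/τ).
T(1210) = 45.173 + (-18.673)·e^(−1210/461.24) = 45.173 + (-18.673)·0.072559 = 43.818 °C.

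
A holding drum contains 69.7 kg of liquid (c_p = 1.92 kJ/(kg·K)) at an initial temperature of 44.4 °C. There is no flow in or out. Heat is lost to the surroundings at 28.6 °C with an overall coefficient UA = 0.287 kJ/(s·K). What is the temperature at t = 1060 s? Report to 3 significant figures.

30.2 °C

Lumped-capacitance energy balance: M c_p dT/dt = UA(T_amb − T).
dT/dt = (T_ss − T)/τ with T_ss = T_amb = 28.600 °C, τ = M c_p/UA = 69.7·1.92/0.287 = 466.29 s.
T approaches T_ss exponentially: T(t) = T_ss + (T₀ − T_ss) e^(−t/τ).
T(1060) = 28.600 + (15.800)·0.10297 = 30.227 °C.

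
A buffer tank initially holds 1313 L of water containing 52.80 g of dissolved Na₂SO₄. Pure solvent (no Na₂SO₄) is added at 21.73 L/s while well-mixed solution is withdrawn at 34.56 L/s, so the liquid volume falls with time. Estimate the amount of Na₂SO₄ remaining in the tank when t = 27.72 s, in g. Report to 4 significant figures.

Let m(t) be the amount of Na₂SO₄. Volume: V(t) = V₀ + (Q_in − Q_out) t = 1313 − 12.8300 t; V(27.72) = 957.352 L.
Solute balance: dm/dt = 0 − Q_out C = −Q_out m/V(t).
Separate: dm/m = −Q_out dt/V(t) ⇒ ln(m/m₀) = −(Q_out/(Q_in−Q_out)) ln(V/V₀).
m = m₀ (V₀/V)^(Q_out/(Q_in−Q_out)) = 52.80 × (1313/957.352)^(-2.69369) = 22.5465 g.

22.55 g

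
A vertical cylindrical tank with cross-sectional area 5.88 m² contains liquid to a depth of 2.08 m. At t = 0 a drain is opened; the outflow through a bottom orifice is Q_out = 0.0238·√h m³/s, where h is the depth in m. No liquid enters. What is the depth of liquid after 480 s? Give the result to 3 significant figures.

0.222 m

Mass balance (ρ constant): A dh/dt = −0.0238 √h.
This is separable: 2 d(√h)/dt = −0.0238/A, so √h = √h₀ − (0.0238/(2A)) t.
√h = √2.08 − 0.0238·480/(2·5.88) = 1.4422 − 0.97143 = 0.47079.
h = 0.47079² = 0.22165 m.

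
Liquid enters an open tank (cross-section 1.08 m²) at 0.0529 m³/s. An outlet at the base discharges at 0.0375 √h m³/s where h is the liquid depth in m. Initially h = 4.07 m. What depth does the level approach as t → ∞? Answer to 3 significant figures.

A dh/dt = Q_in − 0.0375 √h. Steady state requires inflow = outflow:
Q_in = 0.0375 √h_ss ⇒ √h_ss = 0.0529/0.0375 = 1.4107.
h_ss = 1.4107² = 1.9900 m. (Since h₀ = 4.07 m > h_ss, the level will fall toward this value.)

1.99 m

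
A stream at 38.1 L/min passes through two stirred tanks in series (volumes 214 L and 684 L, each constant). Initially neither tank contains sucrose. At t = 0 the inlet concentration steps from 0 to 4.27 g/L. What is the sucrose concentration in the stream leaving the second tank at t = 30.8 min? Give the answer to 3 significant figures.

3.16 g/L

Each tank obeys Vᵢ dCᵢ/dt = Q(Cᵢ₋₁ − Cᵢ), so τᵢ = Vᵢ/Q.
τ₁ = 214/38.1 = 5.6168 min; τ₂ = 684/38.1 = 17.953 min.
Solving the cascade with C₁(0)=C₂(0)=0 gives C₂(t) = C_in[1 − (τ₁ e^(−t/τ₁) − τ₂ e^(−t/τ₂))/(τ₁ − τ₂)].
At t = 30.8: e^(−t/τ₁) = 0.0041545, e^(−t/τ₂) = 0.17985.
C₂ = 4.27·[1 − (5.6168·0.0041545 − 17.953·0.17985)/(-12.336)] = 4.27·0.74015 = 3.1604 g/L.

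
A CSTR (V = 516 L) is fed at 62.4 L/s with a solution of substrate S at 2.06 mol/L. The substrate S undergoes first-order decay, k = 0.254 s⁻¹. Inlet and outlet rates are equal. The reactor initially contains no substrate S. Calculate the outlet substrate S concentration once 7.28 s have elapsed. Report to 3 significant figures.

0.621 mol/L

V dC/dt = Q(C_in − C) − k V C.
This is linear with rate a = Q/V + k = 0.37493 s⁻¹.
C_ss = Q C_in/(Q + kV) = 0.66443 mol/L; C(t) = C_ss + (C₀ − C_ss) e^(−a t).
C(7.28) = 0.66443 + (-0.66443)·e^(−0.37493·7.28) = 0.66443 + (-0.66443)·0.065252 = 0.62108 mol/L.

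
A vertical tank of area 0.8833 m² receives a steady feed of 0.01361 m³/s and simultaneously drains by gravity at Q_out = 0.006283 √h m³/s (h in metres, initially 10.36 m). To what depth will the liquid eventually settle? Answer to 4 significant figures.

4.692 m

Level balance: A dh/dt = 0.01361 − 0.006283 √h. Setting dh/dt = 0:
Q_in = 0.006283 √h_ss ⇒ √h_ss = 0.01361/0.006283 = 2.16616.
h_ss = 2.16616² = 4.69226 m. (Since h₀ = 10.36 m > h_ss, the level will fall toward this value.)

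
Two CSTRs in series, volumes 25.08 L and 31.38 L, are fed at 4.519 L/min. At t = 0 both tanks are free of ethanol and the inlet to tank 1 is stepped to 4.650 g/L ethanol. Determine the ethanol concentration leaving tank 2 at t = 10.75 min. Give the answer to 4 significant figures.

2.393 g/L

Species balance on tank i: dCᵢ/dt = (Cᵢ₋₁ − Cᵢ)/τᵢ with τᵢ = Vᵢ/Q.
τ₁ = 25.08/4.519 = 5.54990 min; τ₂ = 31.38/4.519 = 6.94401 min.
Tank 1: C₁ = C_in(1 − e^(−t/τ₁)). Tank 2 (τ₁ ≠ τ₂): C₂ = C_in[1 − (τ₁ e^(−t/τ₁) − τ₂ e^(−t/τ₂))/(τ₁ − τ₂)].
At t = 10.75: e^(−t/τ₁) = 0.144140, e^(−t/τ₂) = 0.212652.
C₂ = 4.650·[1 − (5.54990·0.144140 − 6.94401·0.212652)/(-1.39411)] = 4.650·0.514602 = 2.39290 g/L.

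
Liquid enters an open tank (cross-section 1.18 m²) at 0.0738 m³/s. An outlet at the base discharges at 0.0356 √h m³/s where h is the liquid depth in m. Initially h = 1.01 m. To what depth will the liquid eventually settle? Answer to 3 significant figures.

4.30 m

Volume balance on the tank: A dh/dt = Q_in − 0.0356 √h. At steady state dh/dt = 0:
Q_in = 0.0356 √h_ss ⇒ √h_ss = 0.0738/0.0356 = 2.0730.
h_ss = 2.0730² = 4.2975 m. (Since h₀ = 1.01 m < h_ss, the level will rise toward this value.)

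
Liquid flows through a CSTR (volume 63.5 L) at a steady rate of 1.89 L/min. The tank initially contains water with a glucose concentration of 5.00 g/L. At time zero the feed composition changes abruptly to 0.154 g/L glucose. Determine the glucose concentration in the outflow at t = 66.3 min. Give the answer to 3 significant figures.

0.828 g/L

Accumulation = in − out for the solute gives V dC/dt = Q(C_in − C).
So dC/dt = (C_in − C)/τ with τ = V/Q = 63.5/1.89 = 33.598 min.
Solution: C(t) = C_in + (C₀ − C_in) e^(−t/τ).
C(66.3) = 0.154 + (5.00 − 0.154)·e^(−66.3/33.598) = 0.154 + (4.8460)·0.13899 = 0.82756 g/L.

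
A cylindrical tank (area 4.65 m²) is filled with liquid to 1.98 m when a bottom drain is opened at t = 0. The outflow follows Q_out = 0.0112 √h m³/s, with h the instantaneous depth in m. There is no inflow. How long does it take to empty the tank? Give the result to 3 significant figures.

1170 s

A dh/dt = −Q_out = −0.0112 √h.
∫ h^(−1/2) dh = −(0.0112/A) ∫ dt, giving 2√h = 2√h₀ − (0.0112/A) t.
Tank is empty when √h = 0: t_empty = 2A√h₀/0.0112.
t_empty = 2·4.65·√1.98/0.0112 = 9.3000·1.4071/0.0112 = 1168.4 s.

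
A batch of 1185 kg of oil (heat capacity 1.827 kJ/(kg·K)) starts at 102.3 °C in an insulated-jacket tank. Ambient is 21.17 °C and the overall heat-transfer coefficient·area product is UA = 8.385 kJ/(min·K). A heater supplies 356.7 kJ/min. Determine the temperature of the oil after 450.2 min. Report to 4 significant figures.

M c_p dT/dt = −UA(T − T_amb) + Q̇.
dT/dt = (T_ss − T)/τ with T_ss = T_amb + Q̇/UA = 21.17 + 356.7/8.385 = 63.7103 °C, τ = M c_p/UA = 1185·1.827/8.385 = 258.199 min.
Integrating: T(t) = T_ss + (T₀ − T_ss) e^(−t/τ).
T(450.2) = 63.7103 + (38.5897)·0.174886 = 70.4591 °C.

70.46 °C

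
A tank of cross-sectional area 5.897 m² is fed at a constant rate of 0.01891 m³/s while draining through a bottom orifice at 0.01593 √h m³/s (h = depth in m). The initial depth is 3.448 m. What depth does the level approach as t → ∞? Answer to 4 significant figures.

Mass balance (ρ constant): A dh/dt = Q_in − 0.01593 √h. At steady state dh/dt = 0:
Q_in = 0.01593 √h_ss ⇒ √h_ss = 0.01891/0.01593 = 1.18707.
h_ss = 1.18707² = 1.40913 m. (Since h₀ = 3.448 m > h_ss, the level will fall toward this value.)

1.409 m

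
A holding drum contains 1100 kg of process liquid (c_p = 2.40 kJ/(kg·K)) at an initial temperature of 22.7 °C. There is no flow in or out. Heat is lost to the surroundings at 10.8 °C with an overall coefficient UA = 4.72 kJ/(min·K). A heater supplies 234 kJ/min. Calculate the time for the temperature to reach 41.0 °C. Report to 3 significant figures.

Lumped-capacitance energy balance: M c_p dT/dt = UA(T_amb − T) + Q̇.
τ = M c_p/UA = 559.32 min; T_ss = T_amb + Q̇/UA = 10.8 + 234/4.72 = 60.376 °C.
T(t) = T_ss + (T₀ − T_ss)e^(−t/τ); set T = 41.0:
t = −τ ln[(T − T_ss)/(T₀ − T_ss)] = −559.32 · ln(0.51428) = 371.94 min.

372 min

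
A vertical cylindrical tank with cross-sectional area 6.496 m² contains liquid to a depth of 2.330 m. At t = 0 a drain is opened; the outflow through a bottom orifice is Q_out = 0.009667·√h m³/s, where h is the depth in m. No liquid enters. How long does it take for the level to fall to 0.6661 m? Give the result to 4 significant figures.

954.6 s

With no inflow, A dh/dt = −0.009667 √h.
This is separable: 2 d(√h)/dt = −0.009667/A, so √h = √h₀ − (0.009667/(2A)) t.
t = 2A(√h₀ − √h)/0.009667 = 2·6.496·(√2.330 − √0.6661)/0.009667
  = 12.9920 × (1.52643 − 0.816149) / 0.009667 = 954.589 s.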